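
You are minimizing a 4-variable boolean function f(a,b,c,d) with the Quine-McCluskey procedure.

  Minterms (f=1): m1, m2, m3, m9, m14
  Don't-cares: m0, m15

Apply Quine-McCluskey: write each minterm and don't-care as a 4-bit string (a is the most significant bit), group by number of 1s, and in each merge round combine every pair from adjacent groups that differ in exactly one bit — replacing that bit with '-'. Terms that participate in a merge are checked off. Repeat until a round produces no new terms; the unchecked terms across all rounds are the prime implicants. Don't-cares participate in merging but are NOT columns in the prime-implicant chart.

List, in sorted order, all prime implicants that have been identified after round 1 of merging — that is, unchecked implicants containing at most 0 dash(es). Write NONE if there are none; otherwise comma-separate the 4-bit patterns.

Round 0: 0000✓ 0001✓ 0010✓ 0011✓ 1001✓ 1110✓ 1111✓
Round 1: -001 00-0✓ 00-1✓ 000-✓ 001-✓ 111-
Round 2: 00--
PIs = {-001, 00--, 111-}

NONE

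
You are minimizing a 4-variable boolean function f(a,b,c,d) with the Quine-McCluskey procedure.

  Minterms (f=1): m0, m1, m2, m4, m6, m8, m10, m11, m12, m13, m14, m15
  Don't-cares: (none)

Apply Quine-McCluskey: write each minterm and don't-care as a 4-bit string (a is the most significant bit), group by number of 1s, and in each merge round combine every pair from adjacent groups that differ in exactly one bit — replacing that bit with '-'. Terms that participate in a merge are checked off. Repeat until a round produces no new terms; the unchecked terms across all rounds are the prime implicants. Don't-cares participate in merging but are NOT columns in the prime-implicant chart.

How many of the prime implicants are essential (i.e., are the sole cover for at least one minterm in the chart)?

[col 0] 0000*, 0001*, 0010*, 0100*, 0110*, 1000*, 1010*, 1011*, 1100*, 1101*, 1110*, 1111*
[col 1] -000*, -010*, -100*, -110*, 0-00*, 0-10*, 00-0*, 000-, 01-0*, 1-00*, 1-10*, 1-11*, 10-0*, 101-*, 11-0*, 11-1*, 110-*, 111-*
[col 2] --00*, --10*, -0-0*, -1-0*, 0--0*, 1--0*, 1-1-, 11--
[col 3] ---0
Prime implicants: ---0, 000-, 1-1-, 11--
PI chart (minterm → PIs covering it):
  0 | ---0,000-
  1 | 000-  (sole → essential)
  2 | ---0  (sole → essential)
  4 | ---0  (sole → essential)
  6 | ---0  (sole → essential)
  8 | ---0  (sole → essential)
  10 | ---0,1-1-
  11 | 1-1-  (sole → essential)
  12 | ---0,11--
  13 | 11--  (sole → essential)
  14 | ---0,1-1-,11--
  15 | 1-1-,11--
Essential prime implicants: ---0, 000-, 1-1-, 11--

4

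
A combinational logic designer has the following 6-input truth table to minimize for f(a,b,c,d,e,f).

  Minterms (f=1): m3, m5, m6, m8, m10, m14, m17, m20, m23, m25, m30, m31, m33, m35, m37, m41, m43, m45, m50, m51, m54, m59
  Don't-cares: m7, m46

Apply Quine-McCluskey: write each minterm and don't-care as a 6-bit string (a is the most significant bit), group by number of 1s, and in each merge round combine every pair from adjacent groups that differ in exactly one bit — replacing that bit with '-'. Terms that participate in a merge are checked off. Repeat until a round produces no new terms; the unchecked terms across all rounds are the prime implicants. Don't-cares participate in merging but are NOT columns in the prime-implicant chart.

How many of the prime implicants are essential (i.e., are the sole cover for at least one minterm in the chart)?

6

size-2^0 implicants → 000011(✓)  000101(✓)  000110(✓)  000111(✓)  001000(✓)  001010(✓)  001110(✓)  010001(✓)  010100  010111(✓)  011001(✓)  011110(✓)  011111(✓)  100001(✓)  100011(✓)  100101(✓)  101001(✓)  101011(✓)  101101(✓)  101110(✓)  110010(✓)  110011(✓)  110110(✓)  111011(✓)
size-2^1 implicants → -00011  -00101  -01110  0-0111  0-1110  00-110  000-11  0001-1  00011-  001-10  0010-0  01-001  01-111  01111-  1-0011(✓)  1-1011(✓)  10-001(✓)  10-011(✓)  10-101(✓)  100-01(✓)  1000-1(✓)  101-01(✓)  1010-1(✓)  11-011(✓)  110-10  11001-
size-2^2 implicants → 1--011  10--01  10-0-1
Unchecked terms (primes): -00011, -00101, -01110, 0-0111, 0-1110, 00-110, 000-11, 0001-1, 00011-, 001-10, 0010-0, 01-001, 01-111, 010100, 01111-, 1--011, 10--01, 10-0-1, 110-10, 11001-
Minterm coverage:
  m3 ⊆ -00011,000-11
  m5 ⊆ -00101,0001-1
  m6 ⊆ 00-110,00011-
  m8 ⊆ 0010-0 [E]
  m10 ⊆ 001-10,0010-0
  m14 ⊆ -01110,0-1110,00-110,001-10
  m17 ⊆ 01-001 [E]
  m20 ⊆ 010100 [E]
  m23 ⊆ 0-0111,01-111
  m25 ⊆ 01-001 [E]
  m30 ⊆ 0-1110,01111-
  m31 ⊆ 01-111,01111-
  m33 ⊆ 10--01,10-0-1
  m35 ⊆ -00011,1--011,10-0-1
  m37 ⊆ -00101,10--01
  m41 ⊆ 10--01,10-0-1
  m43 ⊆ 1--011,10-0-1
  m45 ⊆ 10--01 [E]
  m50 ⊆ 110-10,11001-
  m51 ⊆ 1--011,11001-
  m54 ⊆ 110-10 [E]
  m59 ⊆ 1--011 [E]
E = {0010-0, 01-001, 010100, 1--011, 10--01, 110-10}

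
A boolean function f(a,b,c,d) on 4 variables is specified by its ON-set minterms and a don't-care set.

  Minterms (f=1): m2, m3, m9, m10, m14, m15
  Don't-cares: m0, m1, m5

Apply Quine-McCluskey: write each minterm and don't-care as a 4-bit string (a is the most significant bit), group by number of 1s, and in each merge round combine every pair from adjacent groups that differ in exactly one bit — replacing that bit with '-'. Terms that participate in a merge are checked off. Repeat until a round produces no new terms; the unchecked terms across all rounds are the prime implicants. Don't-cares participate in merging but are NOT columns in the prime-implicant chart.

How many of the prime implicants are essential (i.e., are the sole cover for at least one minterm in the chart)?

3

Round 0: 0000✓ 0001✓ 0010✓ 0011✓ 0101✓ 1001✓ 1010✓ 1110✓ 1111✓
Round 1: -001 -010 0-01 00-0✓ 00-1✓ 000-✓ 001-✓ 1-10 111-
Round 2: 00--
PIs = {-001, -010, 0-01, 00--, 1-10, 111-}
Coverage chart:
  m2: -010,00--
  m3: 00-- ←essential
  m9: -001 ←essential
  m10: -010,1-10
  m14: 1-10,111-
  m15: 111- ←essential
Essential: -001, 00--, 111-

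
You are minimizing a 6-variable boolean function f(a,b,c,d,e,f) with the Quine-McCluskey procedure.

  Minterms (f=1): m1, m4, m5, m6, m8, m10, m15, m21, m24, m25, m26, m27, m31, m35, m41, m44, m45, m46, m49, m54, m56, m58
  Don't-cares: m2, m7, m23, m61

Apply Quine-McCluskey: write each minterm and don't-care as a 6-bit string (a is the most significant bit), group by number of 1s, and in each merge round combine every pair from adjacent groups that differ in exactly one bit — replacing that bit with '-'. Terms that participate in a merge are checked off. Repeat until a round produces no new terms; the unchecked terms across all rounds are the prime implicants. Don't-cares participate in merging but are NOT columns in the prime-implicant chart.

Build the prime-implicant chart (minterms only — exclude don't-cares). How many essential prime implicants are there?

[col 0] 000001*, 000010*, 000100*, 000101*, 000110*, 000111*, 001000*, 001010*, 001111*, 010101*, 010111*, 011000*, 011001*, 011010*, 011011*, 011111*, 100011, 101001*, 101100*, 101101*, 101110*, 110001, 110110, 111000*, 111010*, 111101*
[col 1] -11000*, -11010*, 0-0101*, 0-0111*, 0-1000*, 0-1010*, 0-1111*, 00-010, 00-111*, 000-01, 000-10, 0001-0*, 0001-1*, 00010-*, 00011-*, 0010-0*, 01-111*, 0101-1*, 011-11, 0110-0*, 0110-1*, 01100-*, 01101-*, 1-1101, 101-01, 1011-0, 10110-, 1110-0*
[col 2] -110-0, 0--111, 0-01-1, 0-10-0, 0001--, 0110--
Prime implicants: -110-0, 0--111, 0-01-1, 0-10-0, 00-010, 000-01, 000-10, 0001--, 011-11, 0110--, 1-1101, 100011, 101-01, 1011-0, 10110-, 110001, 110110
PI chart (minterm → PIs covering it):
  1 | 000-01  (sole → essential)
  4 | 0001--  (sole → essential)
  5 | 0-01-1,000-01,0001--
  6 | 000-10,0001--
  8 | 0-10-0  (sole → essential)
  10 | 0-10-0,00-010
  15 | 0--111  (sole → essential)
  21 | 0-01-1  (sole → essential)
  24 | -110-0,0-10-0,0110--
  25 | 0110--  (sole → essential)
  26 | -110-0,0-10-0,0110--
  27 | 011-11,0110--
  31 | 0--111,011-11
  35 | 100011  (sole → essential)
  41 | 101-01  (sole → essential)
  44 | 1011-0,10110-
  45 | 1-1101,101-01,10110-
  46 | 1011-0  (sole → essential)
  49 | 110001  (sole → essential)
  54 | 110110  (sole → essential)
  56 | -110-0  (sole → essential)
  58 | -110-0  (sole → essential)
Essential prime implicants: -110-0, 0--111, 0-01-1, 0-10-0, 000-01, 0001--, 0110--, 100011, 101-01, 1011-0, 110001, 110110

12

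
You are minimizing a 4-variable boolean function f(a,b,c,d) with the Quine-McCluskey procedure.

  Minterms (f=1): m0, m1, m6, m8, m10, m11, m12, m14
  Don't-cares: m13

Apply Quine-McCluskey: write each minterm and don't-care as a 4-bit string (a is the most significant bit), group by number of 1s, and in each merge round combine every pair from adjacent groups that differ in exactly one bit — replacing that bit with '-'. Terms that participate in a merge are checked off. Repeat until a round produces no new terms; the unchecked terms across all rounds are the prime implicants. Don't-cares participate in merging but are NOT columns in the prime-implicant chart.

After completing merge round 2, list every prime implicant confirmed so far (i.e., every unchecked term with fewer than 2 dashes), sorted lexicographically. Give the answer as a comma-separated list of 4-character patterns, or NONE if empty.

-000, -110, 000-, 101-, 110-

[col 0] 0000*, 0001*, 0110*, 1000*, 1010*, 1011*, 1100*, 1101*, 1110*
[col 1] -000, -110, 000-, 1-00*, 1-10*, 10-0*, 101-, 11-0*, 110-
[col 2] 1--0
Prime implicants: -000, -110, 000-, 1--0, 101-, 110-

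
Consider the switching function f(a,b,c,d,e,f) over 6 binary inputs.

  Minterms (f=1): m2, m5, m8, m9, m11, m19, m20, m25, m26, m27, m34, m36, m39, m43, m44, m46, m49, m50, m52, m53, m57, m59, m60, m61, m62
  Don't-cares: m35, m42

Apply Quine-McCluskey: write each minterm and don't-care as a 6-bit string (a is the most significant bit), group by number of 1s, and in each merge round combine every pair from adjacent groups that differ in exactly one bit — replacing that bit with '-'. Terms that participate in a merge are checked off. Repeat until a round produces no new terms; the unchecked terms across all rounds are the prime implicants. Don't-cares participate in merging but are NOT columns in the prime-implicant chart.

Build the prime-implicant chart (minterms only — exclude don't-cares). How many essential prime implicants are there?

11

size-2^0 implicants → 000010(✓)  000101  001000(✓)  001001(✓)  001011(✓)  010011(✓)  010100(✓)  011001(✓)  011010(✓)  011011(✓)  100010(✓)  100011(✓)  100100(✓)  100111(✓)  101010(✓)  101011(✓)  101100(✓)  101110(✓)  110001(✓)  110010(✓)  110100(✓)  110101(✓)  111001(✓)  111011(✓)  111100(✓)  111101(✓)  111110(✓)
size-2^1 implicants → -00010  -01011(✓)  -10100  -11001(✓)  -11011(✓)  0-1001(✓)  0-1011(✓)  0010-1(✓)  00100-  01-011  0110-1(✓)  01101-  1-0010  1-0100(✓)  1-1011(✓)  1-1100(✓)  1-1110(✓)  10-010(✓)  10-011(✓)  10-100(✓)  100-11  10001-(✓)  101-10  10101-(✓)  1011-0(✓)  11-001(✓)  11-100(✓)  11-101(✓)  110-01(✓)  11010-(✓)  111-01(✓)  1110-1(✓)  1111-0(✓)  11110-(✓)
size-2^2 implicants → --1011  -110-1  0-10-1  1--100  1-11-0  10-01-  11--01  11-10-
Unchecked terms (primes): --1011, -00010, -10100, -110-1, 0-10-1, 000101, 00100-, 01-011, 01101-, 1--100, 1-0010, 1-11-0, 10-01-, 100-11, 101-10, 11--01, 11-10-
Minterm coverage:
  m2 ⊆ -00010 [E]
  m5 ⊆ 000101 [E]
  m8 ⊆ 00100- [E]
  m9 ⊆ 0-10-1,00100-
  m11 ⊆ --1011,0-10-1
  m19 ⊆ 01-011 [E]
  m20 ⊆ -10100 [E]
  m25 ⊆ -110-1,0-10-1
  m26 ⊆ 01101- [E]
  m27 ⊆ --1011,-110-1,0-10-1,01-011,01101-
  m34 ⊆ -00010,1-0010,10-01-
  m36 ⊆ 1--100 [E]
  m39 ⊆ 100-11 [E]
  m43 ⊆ --1011,10-01-
  m44 ⊆ 1--100,1-11-0
  m46 ⊆ 1-11-0,101-10
  m49 ⊆ 11--01 [E]
  m50 ⊆ 1-0010 [E]
  m52 ⊆ -10100,1--100,11-10-
  m53 ⊆ 11--01,11-10-
  m57 ⊆ -110-1,11--01
  m59 ⊆ --1011,-110-1
  m60 ⊆ 1--100,1-11-0,11-10-
  m61 ⊆ 11--01,11-10-
  m62 ⊆ 1-11-0 [E]
E = {-00010, -10100, 000101, 00100-, 01-011, 01101-, 1--100, 1-0010, 1-11-0, 100-11, 11--01}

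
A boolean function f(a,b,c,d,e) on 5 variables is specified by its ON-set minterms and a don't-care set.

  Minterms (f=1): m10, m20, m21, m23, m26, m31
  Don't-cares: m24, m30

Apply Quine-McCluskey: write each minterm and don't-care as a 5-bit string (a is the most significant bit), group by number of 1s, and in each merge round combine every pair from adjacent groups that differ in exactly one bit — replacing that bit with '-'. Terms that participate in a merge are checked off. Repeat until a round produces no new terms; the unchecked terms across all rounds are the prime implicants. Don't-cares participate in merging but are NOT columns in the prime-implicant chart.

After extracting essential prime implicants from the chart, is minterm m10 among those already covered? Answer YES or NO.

YES

size-2^0 implicants → 01010(✓)  10100(✓)  10101(✓)  10111(✓)  11000(✓)  11010(✓)  11110(✓)  11111(✓)
size-2^1 implicants → -1010  1-111  101-1  1010-  11-10  110-0  1111-
Unchecked terms (primes): -1010, 1-111, 101-1, 1010-, 11-10, 110-0, 1111-
Minterm coverage:
  m10 ⊆ -1010 [E]
  m20 ⊆ 1010- [E]
  m21 ⊆ 101-1,1010-
  m23 ⊆ 1-111,101-1
  m26 ⊆ -1010,11-10,110-0
  m31 ⊆ 1-111,1111-
E = {-1010, 1010-}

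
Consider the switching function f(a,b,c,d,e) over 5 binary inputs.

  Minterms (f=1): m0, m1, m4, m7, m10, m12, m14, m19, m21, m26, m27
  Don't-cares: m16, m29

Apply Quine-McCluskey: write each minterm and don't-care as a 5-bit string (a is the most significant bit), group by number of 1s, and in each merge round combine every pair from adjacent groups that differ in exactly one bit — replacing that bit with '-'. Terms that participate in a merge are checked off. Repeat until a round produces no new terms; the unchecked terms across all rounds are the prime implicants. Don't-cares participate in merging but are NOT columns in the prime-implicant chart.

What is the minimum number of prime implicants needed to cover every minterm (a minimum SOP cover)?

7

[col 0] 00000*, 00001*, 00100*, 00111, 01010*, 01100*, 01110*, 10000*, 10011*, 10101*, 11010*, 11011*, 11101*
[col 1] -0000, -1010, 0-100, 00-00, 0000-, 01-10, 011-0, 1-011, 1-101, 1101-
Prime implicants: -0000, -1010, 0-100, 00-00, 0000-, 00111, 01-10, 011-0, 1-011, 1-101, 1101-
PI chart (minterm → PIs covering it):
  0 | -0000,00-00,0000-
  1 | 0000-  (sole → essential)
  4 | 0-100,00-00
  7 | 00111  (sole → essential)
  10 | -1010,01-10
  12 | 0-100,011-0
  14 | 01-10,011-0
  19 | 1-011  (sole → essential)
  21 | 1-101  (sole → essential)
  26 | -1010,1101-
  27 | 1-011,1101-
Essential prime implicants: 0000-, 00111, 1-011, 1-101
Petrick residual → -1010, 0-100, 01-10
Minimum SOP uses 7 PIs: bc'de' + a'cd'e' + a'b'c'd' + a'b'cde + a'bde' + ac'de + acd'e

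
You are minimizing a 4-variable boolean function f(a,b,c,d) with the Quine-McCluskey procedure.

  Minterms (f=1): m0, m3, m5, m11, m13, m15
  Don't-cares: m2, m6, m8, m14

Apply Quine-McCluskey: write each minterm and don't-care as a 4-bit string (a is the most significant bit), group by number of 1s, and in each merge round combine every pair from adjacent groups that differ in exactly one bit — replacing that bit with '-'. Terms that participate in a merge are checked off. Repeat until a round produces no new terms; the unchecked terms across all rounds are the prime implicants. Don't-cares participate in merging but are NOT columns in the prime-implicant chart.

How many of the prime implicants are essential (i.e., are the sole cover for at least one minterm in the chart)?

Round 0: 0000✓ 0010✓ 0011✓ 0101✓ 0110✓ 1000✓ 1011✓ 1101✓ 1110✓ 1111✓
Round 1: -000 -011 -101 -110 0-10 00-0 001- 1-11 11-1 111-
PIs = {-000, -011, -101, -110, 0-10, 00-0, 001-, 1-11, 11-1, 111-}
Coverage chart:
  m0: -000,00-0
  m3: -011,001-
  m5: -101 ←essential
  m11: -011,1-11
  m13: -101,11-1
  m15: 1-11,11-1,111-
Essential: -101

1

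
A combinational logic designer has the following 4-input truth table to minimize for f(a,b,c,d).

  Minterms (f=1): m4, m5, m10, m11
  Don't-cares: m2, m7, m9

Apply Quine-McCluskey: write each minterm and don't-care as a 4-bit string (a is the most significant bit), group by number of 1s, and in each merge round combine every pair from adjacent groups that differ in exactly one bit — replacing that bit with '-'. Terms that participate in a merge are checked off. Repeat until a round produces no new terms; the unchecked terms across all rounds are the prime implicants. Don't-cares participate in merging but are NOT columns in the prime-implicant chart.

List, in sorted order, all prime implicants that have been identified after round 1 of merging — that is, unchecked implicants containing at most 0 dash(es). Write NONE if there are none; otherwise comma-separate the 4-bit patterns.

[col 0] 0010*, 0100*, 0101*, 0111*, 1001*, 1010*, 1011*
[col 1] -010, 01-1, 010-, 10-1, 101-
Prime implicants: -010, 01-1, 010-, 10-1, 101-

NONE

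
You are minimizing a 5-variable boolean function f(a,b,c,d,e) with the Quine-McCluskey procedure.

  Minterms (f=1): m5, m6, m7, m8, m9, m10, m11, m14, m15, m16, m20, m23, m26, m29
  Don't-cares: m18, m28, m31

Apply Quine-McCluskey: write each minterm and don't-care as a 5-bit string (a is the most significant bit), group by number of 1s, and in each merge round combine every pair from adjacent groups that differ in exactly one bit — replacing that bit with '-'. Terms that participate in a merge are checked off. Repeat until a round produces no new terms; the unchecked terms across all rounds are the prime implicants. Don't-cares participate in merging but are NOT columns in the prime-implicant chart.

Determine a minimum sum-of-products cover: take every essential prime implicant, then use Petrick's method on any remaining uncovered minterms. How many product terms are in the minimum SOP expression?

7

Round 0: 00101✓ 00110✓ 00111✓ 01000✓ 01001✓ 01010✓ 01011✓ 01110✓ 01111✓ 10000✓ 10010✓ 10100✓ 10111✓ 11010✓ 11100✓ 11101✓ 11111✓
Round 1: -0111✓ -1010 -1111✓ 0-110✓ 0-111✓ 001-1 0011-✓ 01-10✓ 01-11✓ 010-0✓ 010-1✓ 0100-✓ 0101-✓ 0111-✓ 1-010 1-100 1-111✓ 10-00 100-0 111-1 1110-
Round 2: --111 0-11- 01-1- 010--
PIs = {--111, -1010, 0-11-, 001-1, 01-1-, 010--, 1-010, 1-100, 10-00, 100-0, 111-1, 1110-}
Coverage chart:
  m5: 001-1 ←essential
  m6: 0-11- ←essential
  m7: --111,0-11-,001-1
  m8: 010-- ←essential
  m9: 010-- ←essential
  m10: -1010,01-1-,010--
  m11: 01-1-,010--
  m14: 0-11-,01-1-
  m15: --111,0-11-,01-1-
  m16: 10-00,100-0
  m20: 1-100,10-00
  m23: --111 ←essential
  m26: -1010,1-010
  m29: 111-1,1110-
Essential: --111, 0-11-, 001-1, 010--
Petrick residual → -1010, 10-00, 111-1
Min cover (7 terms): cde + bc'de' + a'cd + a'b'ce + a'bc' + ab'd'e' + abce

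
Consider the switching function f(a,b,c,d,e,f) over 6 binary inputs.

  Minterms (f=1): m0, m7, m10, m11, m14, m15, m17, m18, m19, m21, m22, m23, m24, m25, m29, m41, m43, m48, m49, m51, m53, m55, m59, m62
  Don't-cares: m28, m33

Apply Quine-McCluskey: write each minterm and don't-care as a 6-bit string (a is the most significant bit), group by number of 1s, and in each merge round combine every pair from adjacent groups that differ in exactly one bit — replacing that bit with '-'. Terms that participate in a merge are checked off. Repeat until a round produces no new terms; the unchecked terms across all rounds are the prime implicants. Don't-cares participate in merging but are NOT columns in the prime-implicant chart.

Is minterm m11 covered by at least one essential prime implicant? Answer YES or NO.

[col 0] 000000, 000111*, 001010*, 001011*, 001110*, 001111*, 010001*, 010010*, 010011*, 010101*, 010110*, 010111*, 011000*, 011001*, 011100*, 011101*, 100001*, 101001*, 101011*, 110000*, 110001*, 110011*, 110101*, 110111*, 111011*, 111110
[col 1] -01011, -10001*, -10011*, -10101*, -10111*, 0-0111, 00-111, 001-10*, 001-11*, 00101-*, 00111-*, 01-001*, 01-101*, 010-01*, 010-10*, 010-11*, 0100-1*, 01001-*, 0101-1*, 01011-*, 011-00*, 011-01*, 01100-*, 01110-*, 1-0001, 1-1011, 10-001, 1010-1, 11-011, 110-01*, 110-11*, 1100-1*, 11000-, 1101-1*
[col 2] -10-01*, -10-11*, -100-1*, -101-1*, 001-1-, 01--01, 010--1*, 010-1-, 011-0-, 110--1*
[col 3] -10--1
Prime implicants: -01011, -10--1, 0-0111, 00-111, 000000, 001-1-, 01--01, 010-1-, 011-0-, 1-0001, 1-1011, 10-001, 1010-1, 11-011, 11000-, 111110
PI chart (minterm → PIs covering it):
  0 | 000000  (sole → essential)
  7 | 0-0111,00-111
  10 | 001-1-  (sole → essential)
  11 | -01011,001-1-
  14 | 001-1-  (sole → essential)
  15 | 00-111,001-1-
  17 | -10--1,01--01
  18 | 010-1-  (sole → essential)
  19 | -10--1,010-1-
  21 | -10--1,01--01
  22 | 010-1-  (sole → essential)
  23 | -10--1,0-0111,010-1-
  24 | 011-0-  (sole → essential)
  25 | 01--01,011-0-
  29 | 01--01,011-0-
  41 | 10-001,1010-1
  43 | -01011,1-1011,1010-1
  48 | 11000-  (sole → essential)
  49 | -10--1,1-0001,11000-
  51 | -10--1,11-011
  53 | -10--1  (sole → essential)
  55 | -10--1  (sole → essential)
  59 | 1-1011,11-011
  62 | 111110  (sole → essential)
Essential prime implicants: -10--1, 000000, 001-1-, 010-1-, 011-0-, 11000-, 111110

YES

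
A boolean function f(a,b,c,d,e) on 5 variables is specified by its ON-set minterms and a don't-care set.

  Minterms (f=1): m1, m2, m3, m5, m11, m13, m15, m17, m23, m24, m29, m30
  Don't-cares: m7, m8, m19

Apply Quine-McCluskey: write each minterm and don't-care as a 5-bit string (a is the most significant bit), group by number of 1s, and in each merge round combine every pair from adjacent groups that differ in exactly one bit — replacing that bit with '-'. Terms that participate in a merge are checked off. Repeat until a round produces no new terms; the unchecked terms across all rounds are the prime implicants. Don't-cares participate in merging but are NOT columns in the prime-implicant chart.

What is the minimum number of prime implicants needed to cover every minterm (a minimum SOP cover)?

8

Round 0: 00001✓ 00010✓ 00011✓ 00101✓ 00111✓ 01000✓ 01011✓ 01101✓ 01111✓ 10001✓ 10011✓ 10111✓ 11000✓ 11101✓ 11110
Round 1: -0001✓ -0011✓ -0111✓ -1000 -1101 0-011✓ 0-101✓ 0-111✓ 00-01✓ 00-11✓ 000-1✓ 0001- 001-1✓ 01-11✓ 011-1✓ 10-11✓ 100-1✓
Round 2: -0-11 -00-1 0--11 0-1-1 00--1
PIs = {-0-11, -00-1, -1000, -1101, 0--11, 0-1-1, 00--1, 0001-, 11110}
Coverage chart:
  m1: -00-1,00--1
  m2: 0001- ←essential
  m3: -0-11,-00-1,0--11,00--1,0001-
  m5: 0-1-1,00--1
  m11: 0--11 ←essential
  m13: -1101,0-1-1
  m15: 0--11,0-1-1
  m17: -00-1 ←essential
  m23: -0-11 ←essential
  m24: -1000 ←essential
  m29: -1101 ←essential
  m30: 11110 ←essential
Essential: -0-11, -00-1, -1000, -1101, 0--11, 0001-, 11110
Petrick residual → 0-1-1
Min cover (8 terms): b'de + b'c'e + bc'd'e' + bcd'e + a'de + a'ce + a'b'c'd + abcde'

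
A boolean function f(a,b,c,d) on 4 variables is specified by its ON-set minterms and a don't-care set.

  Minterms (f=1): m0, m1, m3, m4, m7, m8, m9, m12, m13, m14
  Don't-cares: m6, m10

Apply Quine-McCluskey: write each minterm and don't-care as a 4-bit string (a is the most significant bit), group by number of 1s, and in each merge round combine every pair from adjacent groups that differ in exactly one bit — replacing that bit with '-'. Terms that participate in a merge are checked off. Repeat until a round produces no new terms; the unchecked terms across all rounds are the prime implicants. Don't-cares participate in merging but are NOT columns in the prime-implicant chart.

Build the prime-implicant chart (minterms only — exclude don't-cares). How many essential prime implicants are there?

1

Round 0: 0000✓ 0001✓ 0011✓ 0100✓ 0110✓ 0111✓ 1000✓ 1001✓ 1010✓ 1100✓ 1101✓ 1110✓
Round 1: -000✓ -001✓ -100✓ -110✓ 0-00✓ 0-11 00-1 000-✓ 01-0✓ 011- 1-00✓ 1-01✓ 1-10✓ 10-0✓ 100-✓ 11-0✓ 110-✓
Round 2: --00 -00- -1-0 1--0 1-0-
PIs = {--00, -00-, -1-0, 0-11, 00-1, 011-, 1--0, 1-0-}
Coverage chart:
  m0: --00,-00-
  m1: -00-,00-1
  m3: 0-11,00-1
  m4: --00,-1-0
  m7: 0-11,011-
  m8: --00,-00-,1--0,1-0-
  m9: -00-,1-0-
  m12: --00,-1-0,1--0,1-0-
  m13: 1-0- ←essential
  m14: -1-0,1--0
Essential: 1-0-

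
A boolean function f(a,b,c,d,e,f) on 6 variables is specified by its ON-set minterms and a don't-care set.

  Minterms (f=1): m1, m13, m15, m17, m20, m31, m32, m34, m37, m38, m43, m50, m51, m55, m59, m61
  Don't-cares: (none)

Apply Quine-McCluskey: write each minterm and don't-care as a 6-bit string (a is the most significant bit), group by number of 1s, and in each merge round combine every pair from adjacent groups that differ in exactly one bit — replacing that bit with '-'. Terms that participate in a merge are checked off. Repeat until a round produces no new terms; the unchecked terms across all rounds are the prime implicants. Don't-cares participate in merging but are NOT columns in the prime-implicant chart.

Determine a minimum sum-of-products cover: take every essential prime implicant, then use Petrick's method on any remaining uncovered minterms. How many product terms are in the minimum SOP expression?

[col 0] 000001*, 001101*, 001111*, 010001*, 010100, 011111*, 100000*, 100010*, 100101, 100110*, 101011*, 110010*, 110011*, 110111*, 111011*, 111101
[col 1] 0-0001, 0-1111, 0011-1, 1-0010, 1-1011, 100-10, 1000-0, 11-011, 110-11, 11001-
Prime implicants: 0-0001, 0-1111, 0011-1, 010100, 1-0010, 1-1011, 100-10, 1000-0, 100101, 11-011, 110-11, 11001-, 111101
PI chart (minterm → PIs covering it):
  1 | 0-0001  (sole → essential)
  13 | 0011-1  (sole → essential)
  15 | 0-1111,0011-1
  17 | 0-0001  (sole → essential)
  20 | 010100  (sole → essential)
  31 | 0-1111  (sole → essential)
  32 | 1000-0  (sole → essential)
  34 | 1-0010,100-10,1000-0
  37 | 100101  (sole → essential)
  38 | 100-10  (sole → essential)
  43 | 1-1011  (sole → essential)
  50 | 1-0010,11001-
  51 | 11-011,110-11,11001-
  55 | 110-11  (sole → essential)
  59 | 1-1011,11-011
  61 | 111101  (sole → essential)
Essential prime implicants: 0-0001, 0-1111, 0011-1, 010100, 1-1011, 100-10, 1000-0, 100101, 110-11, 111101
Petrick residual → 1-0010
Minimum SOP uses 11 PIs: a'c'd'e'f + a'cdef + a'b'cdf + a'bc'de'f' + ac'd'ef' + acd'ef + ab'c'ef' + ab'c'd'f' + ab'c'de'f + abc'ef + abcde'f

11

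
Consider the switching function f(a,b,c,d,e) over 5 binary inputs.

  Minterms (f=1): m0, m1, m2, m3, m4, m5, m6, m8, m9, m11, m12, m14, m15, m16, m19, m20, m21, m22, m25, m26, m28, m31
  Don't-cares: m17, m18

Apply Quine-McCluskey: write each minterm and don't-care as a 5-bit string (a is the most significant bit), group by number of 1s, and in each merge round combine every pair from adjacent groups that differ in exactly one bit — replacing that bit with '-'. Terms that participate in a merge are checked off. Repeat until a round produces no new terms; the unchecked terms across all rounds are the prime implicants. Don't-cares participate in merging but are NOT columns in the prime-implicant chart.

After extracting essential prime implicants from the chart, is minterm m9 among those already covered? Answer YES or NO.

[col 0] 00000*, 00001*, 00010*, 00011*, 00100*, 00101*, 00110*, 01000*, 01001*, 01011*, 01100*, 01110*, 01111*, 10000*, 10001*, 10010*, 10011*, 10100*, 10101*, 10110*, 11001*, 11010*, 11100*, 11111*
[col 1] -0000*, -0001*, -0010*, -0011*, -0100*, -0101*, -0110*, -1001*, -1100*, -1111, 0-000*, 0-001*, 0-011*, 0-100*, 0-110*, 00-00*, 00-01*, 00-10*, 000-0*, 000-1*, 0000-*, 0001-*, 001-0*, 0010-*, 01-00*, 01-11, 010-1*, 0100-*, 011-0*, 0111-, 1-001*, 1-010, 1-100*, 10-00*, 10-01*, 10-10*, 100-0*, 100-1*, 1000-*, 1001-*, 101-0*, 1010-*
[col 2] --001, --100, -0-00*, -0-01*, -0-10*, -00-0*, -00-1*, -000-*, -001-*, -01-0*, -010-*, 0--00, 0-0-1, 0-00-, 0-1-0, 00--0*, 00-0-*, 000--*, 10--0*, 10-0-*, 100--*
[col 3] -0--0, -0-0-, -00--
Prime implicants: --001, --100, -0--0, -0-0-, -00--, -1111, 0--00, 0-0-1, 0-00-, 0-1-0, 01-11, 0111-, 1-010
PI chart (minterm → PIs covering it):
  0 | -0--0,-0-0-,-00--,0--00,0-00-
  1 | --001,-0-0-,-00--,0-0-1,0-00-
  2 | -0--0,-00--
  3 | -00--,0-0-1
  4 | --100,-0--0,-0-0-,0--00,0-1-0
  5 | -0-0-  (sole → essential)
  6 | -0--0,0-1-0
  8 | 0--00,0-00-
  9 | --001,0-0-1,0-00-
  11 | 0-0-1,01-11
  12 | --100,0--00,0-1-0
  14 | 0-1-0,0111-
  15 | -1111,01-11,0111-
  16 | -0--0,-0-0-,-00--
  19 | -00--  (sole → essential)
  20 | --100,-0--0,-0-0-
  21 | -0-0-  (sole → essential)
  22 | -0--0  (sole → essential)
  25 | --001  (sole → essential)
  26 | 1-010  (sole → essential)
  28 | --100  (sole → essential)
  31 | -1111  (sole → essential)
Essential prime implicants: --001, --100, -0--0, -0-0-, -00--, -1111, 1-010

YES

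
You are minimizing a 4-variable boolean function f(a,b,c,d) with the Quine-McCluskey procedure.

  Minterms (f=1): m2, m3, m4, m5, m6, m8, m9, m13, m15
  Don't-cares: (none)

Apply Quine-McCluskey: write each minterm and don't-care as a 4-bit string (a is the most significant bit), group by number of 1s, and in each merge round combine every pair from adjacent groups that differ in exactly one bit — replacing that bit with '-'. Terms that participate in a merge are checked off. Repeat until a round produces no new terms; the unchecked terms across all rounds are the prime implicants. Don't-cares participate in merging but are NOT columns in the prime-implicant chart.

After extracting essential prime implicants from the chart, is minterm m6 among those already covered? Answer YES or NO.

NO

Round 0: 0010✓ 0011✓ 0100✓ 0101✓ 0110✓ 1000✓ 1001✓ 1101✓ 1111✓
Round 1: -101 0-10 001- 01-0 010- 1-01 100- 11-1
PIs = {-101, 0-10, 001-, 01-0, 010-, 1-01, 100-, 11-1}
Coverage chart:
  m2: 0-10,001-
  m3: 001- ←essential
  m4: 01-0,010-
  m5: -101,010-
  m6: 0-10,01-0
  m8: 100- ←essential
  m9: 1-01,100-
  m13: -101,1-01,11-1
  m15: 11-1 ←essential
Essential: 001-, 100-, 11-1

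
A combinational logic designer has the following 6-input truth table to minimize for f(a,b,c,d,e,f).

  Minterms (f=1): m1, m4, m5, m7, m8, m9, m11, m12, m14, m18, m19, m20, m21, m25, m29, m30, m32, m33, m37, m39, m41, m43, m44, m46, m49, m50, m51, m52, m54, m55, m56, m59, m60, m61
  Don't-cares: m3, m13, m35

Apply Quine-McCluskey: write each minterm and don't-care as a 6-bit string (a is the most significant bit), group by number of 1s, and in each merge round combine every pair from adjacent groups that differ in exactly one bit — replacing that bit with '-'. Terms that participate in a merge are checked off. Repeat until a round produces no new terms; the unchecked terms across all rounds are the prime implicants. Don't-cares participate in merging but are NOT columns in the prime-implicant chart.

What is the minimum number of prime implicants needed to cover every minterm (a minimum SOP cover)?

15

Round 0: 000001✓ 000011✓ 000100✓ 000101✓ 000111✓ 001000✓ 001001✓ 001011✓ 001100✓ 001101✓ 001110✓ 010010✓ 010011✓ 010100✓ 010101✓ 011001✓ 011101✓ 011110✓ 100000✓ 100001✓ 100011✓ 100101✓ 100111✓ 101001✓ 101011✓ 101100✓ 101110✓ 110001✓ 110010✓ 110011✓ 110100✓ 110110✓ 110111✓ 111000✓ 111011✓ 111100✓ 111101✓
Round 1: -00001✓ -00011✓ -00101✓ -00111✓ -01001✓ -01011✓ -01100✓ -01110✓ -10010✓ -10011✓ -10100 -11101 0-0011✓ 0-0100✓ 0-0101✓ 0-1001✓ 0-1101✓ 0-1110 00-001✓ 00-011✓ 00-100✓ 00-101✓ 000-01✓ 000-11✓ 0000-1✓ 0001-1✓ 00010-✓ 001-00✓ 001-01✓ 0010-1✓ 00100-✓ 0011-0✓ 00110-✓ 01-101✓ 01001-✓ 01010-✓ 011-01✓ 1-0001✓ 1-0011✓ 1-0111✓ 1-1011✓ 1-1100 10-001✓ 10-011✓ 100-01✓ 100-11✓ 1000-1✓ 10000- 1001-1✓ 1010-1✓ 1011-0✓ 11-011✓ 11-100 110-10✓ 110-11✓ 1100-1✓ 11001-✓ 1101-0 11011-✓ 111-00 11110-
Round 2: --0011 -0-001✓ -0-011✓ -00-01✓ -00-11✓ -000-1✓ -001-1✓ -010-1✓ -011-0 -1001- 0--101 0-010- 0-1-01 00--01 00-0-1✓ 00-10- 000--1✓ 001-0- 1--011 1-0-11 1-00-1 10-0-1✓ 100--1✓ 110-1-
Round 3: -0-0-1 -00--1
PIs = {--0011, -0-0-1, -00--1, -011-0, -1001-, -10100, -11101, 0--101, 0-010-, 0-1-01, 0-1110, 00--01, 00-10-, 001-0-, 1--011, 1-0-11, 1-00-1, 1-1100, 10000-, 11-100, 110-1-, 1101-0, 111-00, 11110-}
Coverage chart:
  m1: -0-0-1,-00--1,00--01
  m4: 0-010-,00-10-
  m5: -00--1,0--101,0-010-,00--01,00-10-
  m7: -00--1 ←essential
  m8: 001-0- ←essential
  m9: -0-0-1,0-1-01,00--01,001-0-
  m11: -0-0-1 ←essential
  m12: -011-0,00-10-,001-0-
  m14: -011-0,0-1110
  m18: -1001- ←essential
  m19: --0011,-1001-
  m20: -10100,0-010-
  m21: 0--101,0-010-
  m25: 0-1-01 ←essential
  m29: -11101,0--101,0-1-01
  m30: 0-1110 ←essential
  m32: 10000- ←essential
  m33: -0-0-1,-00--1,1-00-1,10000-
  m37: -00--1 ←essential
  m39: -00--1,1-0-11
  m41: -0-0-1 ←essential
  m43: -0-0-1,1--011
  m44: -011-0,1-1100
  m46: -011-0 ←essential
  m49: 1-00-1 ←essential
  m50: -1001-,110-1-
  m51: --0011,-1001-,1--011,1-0-11,1-00-1,110-1-
  m52: -10100,11-100,1101-0
  m54: 110-1-,1101-0
  m55: 1-0-11,110-1-
  m56: 111-00 ←essential
  m59: 1--011 ←essential
  m60: 1-1100,11-100,111-00,11110-
  m61: -11101,11110-
Essential: -0-0-1, -00--1, -011-0, -1001-, 0-1-01, 0-1110, 001-0-, 1--011, 1-00-1, 10000-, 111-00
Petrick residual → -10100, -11101, 0-010-, 110-1-
Min cover (15 terms): b'd'f + b'c'f + b'cdf' + bc'd'e + bc'de'f' + bcde'f + a'c'de' + a'ce'f + a'cdef' + a'b'ce' + ad'ef + ac'd'f + ab'c'd'e' + abc'e + abce'f'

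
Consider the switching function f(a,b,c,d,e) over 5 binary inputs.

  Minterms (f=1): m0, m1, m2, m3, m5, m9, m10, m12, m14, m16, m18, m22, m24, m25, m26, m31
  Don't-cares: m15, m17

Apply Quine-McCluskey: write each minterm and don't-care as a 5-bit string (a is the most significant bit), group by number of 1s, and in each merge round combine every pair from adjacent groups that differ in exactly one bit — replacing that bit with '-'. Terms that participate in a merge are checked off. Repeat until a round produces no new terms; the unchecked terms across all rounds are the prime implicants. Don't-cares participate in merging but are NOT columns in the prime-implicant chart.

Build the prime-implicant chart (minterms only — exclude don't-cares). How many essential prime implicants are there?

Round 0: 00000✓ 00001✓ 00010✓ 00011✓ 00101✓ 01001✓ 01010✓ 01100✓ 01110✓ 01111✓ 10000✓ 10001✓ 10010✓ 10110✓ 11000✓ 11001✓ 11010✓ 11111✓
Round 1: -0000✓ -0001✓ -0010✓ -1001✓ -1010✓ -1111 0-001✓ 0-010✓ 00-01 000-0✓ 000-1✓ 0000-✓ 0001-✓ 01-10 011-0 0111- 1-000✓ 1-001✓ 1-010✓ 10-10 100-0✓ 1000-✓ 110-0✓ 1100-✓
Round 2: --001 --010 -00-0 -000- 000-- 1-0-0 1-00-
PIs = {--001, --010, -00-0, -000-, -1111, 00-01, 000--, 01-10, 011-0, 0111-, 1-0-0, 1-00-, 10-10}
Coverage chart:
  m0: -00-0,-000-,000--
  m1: --001,-000-,00-01,000--
  m2: --010,-00-0,000--
  m3: 000-- ←essential
  m5: 00-01 ←essential
  m9: --001 ←essential
  m10: --010,01-10
  m12: 011-0 ←essential
  m14: 01-10,011-0,0111-
  m16: -00-0,-000-,1-0-0,1-00-
  m18: --010,-00-0,1-0-0,10-10
  m22: 10-10 ←essential
  m24: 1-0-0,1-00-
  m25: --001,1-00-
  m26: --010,1-0-0
  m31: -1111 ←essential
Essential: --001, -1111, 00-01, 000--, 011-0, 10-10

6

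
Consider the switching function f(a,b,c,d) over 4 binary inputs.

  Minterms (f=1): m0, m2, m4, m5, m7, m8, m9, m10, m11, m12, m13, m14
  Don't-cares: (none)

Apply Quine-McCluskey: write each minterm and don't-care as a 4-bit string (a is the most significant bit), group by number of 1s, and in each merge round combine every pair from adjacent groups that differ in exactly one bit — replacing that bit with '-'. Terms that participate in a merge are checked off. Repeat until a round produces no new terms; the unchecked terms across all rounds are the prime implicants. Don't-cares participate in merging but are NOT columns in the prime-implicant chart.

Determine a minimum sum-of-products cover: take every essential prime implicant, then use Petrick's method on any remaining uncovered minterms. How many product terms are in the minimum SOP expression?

[col 0] 0000*, 0010*, 0100*, 0101*, 0111*, 1000*, 1001*, 1010*, 1011*, 1100*, 1101*, 1110*
[col 1] -000*, -010*, -100*, -101*, 0-00*, 00-0*, 01-1, 010-*, 1-00*, 1-01*, 1-10*, 10-0*, 10-1*, 100-*, 101-*, 11-0*, 110-*
[col 2] --00, -0-0, -10-, 1--0, 1-0-, 10--
Prime implicants: --00, -0-0, -10-, 01-1, 1--0, 1-0-, 10--
PI chart (minterm → PIs covering it):
  0 | --00,-0-0
  2 | -0-0  (sole → essential)
  4 | --00,-10-
  5 | -10-,01-1
  7 | 01-1  (sole → essential)
  8 | --00,-0-0,1--0,1-0-,10--
  9 | 1-0-,10--
  10 | -0-0,1--0,10--
  11 | 10--  (sole → essential)
  12 | --00,-10-,1--0,1-0-
  13 | -10-,1-0-
  14 | 1--0  (sole → essential)
Essential prime implicants: -0-0, 01-1, 1--0, 10--
Petrick residual → -10-
Minimum SOP uses 5 PIs: b'd' + bc' + a'bd + ad' + ab'

5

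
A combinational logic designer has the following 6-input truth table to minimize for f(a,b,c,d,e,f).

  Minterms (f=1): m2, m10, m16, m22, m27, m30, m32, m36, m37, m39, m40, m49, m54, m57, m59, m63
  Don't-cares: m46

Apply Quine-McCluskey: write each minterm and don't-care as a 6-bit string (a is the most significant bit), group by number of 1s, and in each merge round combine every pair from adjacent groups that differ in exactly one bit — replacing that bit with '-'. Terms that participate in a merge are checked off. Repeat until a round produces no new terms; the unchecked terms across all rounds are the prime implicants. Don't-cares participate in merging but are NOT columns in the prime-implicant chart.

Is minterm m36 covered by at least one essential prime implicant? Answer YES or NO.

Round 0: 000010✓ 001010✓ 010000 010110✓ 011011✓ 011110✓ 100000✓ 100100✓ 100101✓ 100111✓ 101000✓ 101110 110001✓ 110110✓ 111001✓ 111011✓ 111111✓
Round 1: -10110 -11011 00-010 01-110 10-000 100-00 1001-1 10010- 11-001 111-11 1110-1
PIs = {-10110, -11011, 00-010, 01-110, 010000, 10-000, 100-00, 1001-1, 10010-, 101110, 11-001, 111-11, 1110-1}
Coverage chart:
  m2: 00-010 ←essential
  m10: 00-010 ←essential
  m16: 010000 ←essential
  m22: -10110,01-110
  m27: -11011 ←essential
  m30: 01-110 ←essential
  m32: 10-000,100-00
  m36: 100-00,10010-
  m37: 1001-1,10010-
  m39: 1001-1 ←essential
  m40: 10-000 ←essential
  m49: 11-001 ←essential
  m54: -10110 ←essential
  m57: 11-001,1110-1
  m59: -11011,111-11,1110-1
  m63: 111-11 ←essential
Essential: -10110, -11011, 00-010, 01-110, 010000, 10-000, 1001-1, 11-001, 111-11

NO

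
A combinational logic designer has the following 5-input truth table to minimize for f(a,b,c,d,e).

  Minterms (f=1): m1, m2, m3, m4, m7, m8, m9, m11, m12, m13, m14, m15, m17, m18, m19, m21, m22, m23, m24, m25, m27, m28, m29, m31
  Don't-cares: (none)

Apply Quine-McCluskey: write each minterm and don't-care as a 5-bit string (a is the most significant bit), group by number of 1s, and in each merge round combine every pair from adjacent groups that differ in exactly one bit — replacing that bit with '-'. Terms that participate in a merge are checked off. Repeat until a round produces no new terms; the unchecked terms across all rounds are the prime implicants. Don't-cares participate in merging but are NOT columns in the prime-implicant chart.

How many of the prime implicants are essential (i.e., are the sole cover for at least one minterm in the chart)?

8

Round 0: 00001✓ 00010✓ 00011✓ 00100✓ 00111✓ 01000✓ 01001✓ 01011✓ 01100✓ 01101✓ 01110✓ 01111✓ 10001✓ 10010✓ 10011✓ 10101✓ 10110✓ 10111✓ 11000✓ 11001✓ 11011✓ 11100✓ 11101✓ 11111✓
Round 1: -0001✓ -0010✓ -0011✓ -0111✓ -1000✓ -1001✓ -1011✓ -1100✓ -1101✓ -1111✓ 0-001✓ 0-011✓ 0-100 0-111✓ 00-11✓ 000-1✓ 0001-✓ 01-00✓ 01-01✓ 01-11✓ 010-1✓ 0100-✓ 011-0✓ 011-1✓ 0110-✓ 0111-✓ 1-001✓ 1-011✓ 1-101✓ 1-111✓ 10-01✓ 10-10✓ 10-11✓ 100-1✓ 1001-✓ 101-1✓ 1011-✓ 11-00✓ 11-01✓ 11-11✓ 110-1✓ 1100-✓ 111-1✓ 1110-✓
Round 2: --001✓ --011✓ --111✓ -0-11✓ -00-1✓ -001- -1-00✓ -1-01✓ -1-11✓ -10-1✓ -100-✓ -11-1✓ -110-✓ 0--11✓ 0-0-1✓ 01--1✓ 01-0-✓ 011-- 1--01✓ 1--11✓ 1-0-1✓ 1-1-1✓ 10--1✓ 10-1- 11--1✓ 11-0-✓
Round 3: ---11 --0-1 -1--1 -1-0- 1---1
PIs = {---11, --0-1, -001-, -1--1, -1-0-, 0-100, 011--, 1---1, 10-1-}
Coverage chart:
  m1: --0-1 ←essential
  m2: -001- ←essential
  m3: ---11,--0-1,-001-
  m4: 0-100 ←essential
  m7: ---11 ←essential
  m8: -1-0- ←essential
  m9: --0-1,-1--1,-1-0-
  m11: ---11,--0-1,-1--1
  m12: -1-0-,0-100,011--
  m13: -1--1,-1-0-,011--
  m14: 011-- ←essential
  m15: ---11,-1--1,011--
  m17: --0-1,1---1
  m18: -001-,10-1-
  m19: ---11,--0-1,-001-,1---1,10-1-
  m21: 1---1 ←essential
  m22: 10-1- ←essential
  m23: ---11,1---1,10-1-
  m24: -1-0- ←essential
  m25: --0-1,-1--1,-1-0-,1---1
  m27: ---11,--0-1,-1--1,1---1
  m28: -1-0- ←essential
  m29: -1--1,-1-0-,1---1
  m31: ---11,-1--1,1---1
Essential: ---11, --0-1, -001-, -1-0-, 0-100, 011--, 1---1, 10-1-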